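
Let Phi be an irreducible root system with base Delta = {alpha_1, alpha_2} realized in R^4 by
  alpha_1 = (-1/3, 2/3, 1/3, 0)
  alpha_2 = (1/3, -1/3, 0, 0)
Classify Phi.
Compute the Cartan integers a_ij = 2(alpha_i, alpha_j)/(alpha_j, alpha_j); the resulting 2x2 Cartan matrix is
[[2, -3], [-1, 2]].
The roots have two lengths (squared-length ratio 3:1); the short ones are alpha_{2}. The associated Dynkin diagram is two nodes joined by a triple edge (G_2), so the type is G_2.

G_2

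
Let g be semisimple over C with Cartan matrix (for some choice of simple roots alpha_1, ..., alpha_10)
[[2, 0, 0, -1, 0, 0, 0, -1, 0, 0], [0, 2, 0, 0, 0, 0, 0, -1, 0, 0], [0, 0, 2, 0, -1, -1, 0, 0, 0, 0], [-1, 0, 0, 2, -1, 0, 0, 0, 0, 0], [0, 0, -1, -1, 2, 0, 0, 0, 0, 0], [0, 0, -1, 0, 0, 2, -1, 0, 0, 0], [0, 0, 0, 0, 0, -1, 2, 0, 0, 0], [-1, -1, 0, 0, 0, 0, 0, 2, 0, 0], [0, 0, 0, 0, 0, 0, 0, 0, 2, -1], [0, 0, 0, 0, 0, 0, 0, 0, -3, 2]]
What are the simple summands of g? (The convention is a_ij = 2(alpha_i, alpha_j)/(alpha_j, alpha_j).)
The diagram associated to this matrix has two connected components: the simple roots {alpha_1, alpha_2, alpha_3, alpha_4, alpha_5, alpha_6, alpha_7, alpha_8} form a chain of 8 nodes with single edges (A_8), and {alpha_9, alpha_10} form two nodes joined by a triple edge (G_2). A semisimple Lie algebra decomposes uniquely as the direct sum of simple ideals, one per connected component of its Dynkin diagram, so g ≅ A_8 ⊕ G_2 (dimension 80 + 14 = 94).

type A_8 + type G_2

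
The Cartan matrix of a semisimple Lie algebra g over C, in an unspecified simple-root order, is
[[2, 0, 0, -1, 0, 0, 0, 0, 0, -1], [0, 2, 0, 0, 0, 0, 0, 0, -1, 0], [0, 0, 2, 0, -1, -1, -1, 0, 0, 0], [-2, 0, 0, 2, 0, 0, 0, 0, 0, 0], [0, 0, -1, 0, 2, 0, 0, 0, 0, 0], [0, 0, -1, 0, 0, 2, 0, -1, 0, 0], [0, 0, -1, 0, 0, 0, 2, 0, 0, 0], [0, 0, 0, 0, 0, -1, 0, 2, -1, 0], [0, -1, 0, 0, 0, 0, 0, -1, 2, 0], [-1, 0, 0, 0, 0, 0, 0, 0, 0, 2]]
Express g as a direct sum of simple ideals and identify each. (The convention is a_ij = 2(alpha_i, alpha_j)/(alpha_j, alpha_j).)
C_3 (sp(6)) + D_7 (so(14))

The diagram associated to this matrix has two connected components: the simple roots {alpha_1, alpha_4, alpha_10} form a chain of 3 nodes with a double edge at one end; the terminal node there is the unique long simple root (C_3), and {alpha_2, alpha_3, alpha_5, alpha_6, alpha_7, alpha_8, alpha_9} form a chain of 5 nodes with a fork of two nodes at one end (D_7). A semisimple Lie algebra decomposes uniquely as the direct sum of simple ideals, one per connected component of its Dynkin diagram, so g ≅ C_3 ⊕ D_7 (dimension 21 + 91 = 112).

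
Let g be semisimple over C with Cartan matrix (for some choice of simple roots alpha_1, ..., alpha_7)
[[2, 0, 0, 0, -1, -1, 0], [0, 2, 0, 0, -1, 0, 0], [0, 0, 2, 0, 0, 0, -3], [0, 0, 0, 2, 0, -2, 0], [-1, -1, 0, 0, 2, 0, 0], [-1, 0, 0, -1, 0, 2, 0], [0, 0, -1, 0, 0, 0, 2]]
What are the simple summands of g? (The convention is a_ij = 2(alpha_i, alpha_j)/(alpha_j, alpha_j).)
The diagram associated to this matrix has two connected components: the simple roots {alpha_1, alpha_2, alpha_4, alpha_5, alpha_6} form a chain of 5 nodes with a double edge at one end; the terminal node there is the unique long simple root (C_5), and {alpha_3, alpha_7} form two nodes joined by a triple edge (G_2). A semisimple Lie algebra decomposes uniquely as the direct sum of simple ideals, one per connected component of its Dynkin diagram, so g ≅ C_5 ⊕ G_2 (dimension 55 + 14 = 69).

C_5 (sp(10)) ⊕ G_2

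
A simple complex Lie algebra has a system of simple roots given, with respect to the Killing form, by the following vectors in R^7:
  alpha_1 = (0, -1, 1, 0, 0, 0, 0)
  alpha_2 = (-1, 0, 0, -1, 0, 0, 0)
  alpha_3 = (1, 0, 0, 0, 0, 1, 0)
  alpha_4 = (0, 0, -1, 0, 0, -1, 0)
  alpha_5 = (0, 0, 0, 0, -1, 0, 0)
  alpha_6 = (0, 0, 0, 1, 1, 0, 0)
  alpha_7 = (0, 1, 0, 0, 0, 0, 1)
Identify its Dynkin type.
Compute the Cartan integers a_ij = 2(alpha_i, alpha_j)/(alpha_j, alpha_j); the resulting 7x7 Cartan matrix is
[[2, 0, 0, -1, 0, 0, -1], [0, 2, -1, 0, 0, -1, 0], [0, -1, 2, -1, 0, 0, 0], [-1, 0, -1, 2, 0, 0, 0], [0, 0, 0, 0, 2, -1, 0], [0, -1, 0, 0, -2, 2, 0], [-1, 0, 0, 0, 0, 0, 2]].
The roots have two lengths (squared-length ratio 2:1); the short ones are alpha_{5}. The associated Dynkin diagram is a chain of 7 nodes with a double edge at one end; the terminal node there is the unique short simple root (B_7), so the type is B_7 (the algebra so(15)).

type B_7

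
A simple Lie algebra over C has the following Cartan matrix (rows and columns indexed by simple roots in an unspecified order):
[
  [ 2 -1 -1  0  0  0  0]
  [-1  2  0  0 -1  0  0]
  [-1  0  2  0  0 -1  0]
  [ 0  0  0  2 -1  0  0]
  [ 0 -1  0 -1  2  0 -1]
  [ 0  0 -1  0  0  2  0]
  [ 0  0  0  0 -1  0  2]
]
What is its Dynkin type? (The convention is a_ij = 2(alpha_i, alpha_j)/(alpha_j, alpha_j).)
D7

The matrix has rank 7 with 2's on the diagonal. Reading the off-diagonal entries as Dynkin edges (a single edge where a_ij = a_ji = -1; a double or triple edge where a_ij * a_ji = 2 or 3), the diagram is a chain of 5 nodes with a fork of two nodes at one end (D_7). One simple-root ordering that puts it in standard form is (alpha_6, alpha_3, alpha_1, alpha_2, alpha_5, alpha_7, alpha_4). So the algebra is type D_7, i.e. so(14).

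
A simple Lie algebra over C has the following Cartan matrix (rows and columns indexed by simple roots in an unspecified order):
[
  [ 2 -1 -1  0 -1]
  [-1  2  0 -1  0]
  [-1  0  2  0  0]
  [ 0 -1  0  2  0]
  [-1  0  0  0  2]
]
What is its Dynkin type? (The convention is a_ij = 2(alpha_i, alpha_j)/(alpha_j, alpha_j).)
type D_5

The matrix has rank 5 with 2's on the diagonal. Reading the off-diagonal entries as Dynkin edges (a single edge where a_ij = a_ji = -1; a double or triple edge where a_ij * a_ji = 2 or 3), the diagram is a chain of 3 nodes with a fork of two nodes at one end (D_5). One simple-root ordering that puts it in standard form is (alpha_4, alpha_2, alpha_1, alpha_3, alpha_5). So the algebra is type D_5, i.e. so(10).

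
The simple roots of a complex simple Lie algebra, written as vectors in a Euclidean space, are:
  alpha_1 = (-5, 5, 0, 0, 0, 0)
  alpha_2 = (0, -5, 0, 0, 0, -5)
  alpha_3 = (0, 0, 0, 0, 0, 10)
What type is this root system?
Compute the Cartan integers a_ij = 2(alpha_i, alpha_j)/(alpha_j, alpha_j); the resulting 3x3 Cartan matrix is
[[2, -1, 0], [-1, 2, -1], [0, -2, 2]].
The roots have two lengths (squared-length ratio 2:1); the short ones are alpha_{1,2}. The associated Dynkin diagram is a chain of 3 nodes with a double edge at one end; the terminal node there is the unique long simple root (C_3), so the type is C_3 (the algebra sp(6)).

C_3 (sp(6))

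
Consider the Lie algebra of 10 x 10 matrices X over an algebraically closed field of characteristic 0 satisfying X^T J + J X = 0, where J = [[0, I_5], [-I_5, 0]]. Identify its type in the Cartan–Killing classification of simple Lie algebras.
C_5 (sp(10))

This is sp(10), which has dimension 10(10+1)/2 = 55 and rank 10/2 = 5. In the classification of classical Lie algebras, the symplectic algebra sp(2n) has type C_n; here n = 5, so the Dynkin diagram is a chain of 5 nodes with a double edge at one end; the terminal node there is the unique long simple root (C_5). Hence the type is C_5.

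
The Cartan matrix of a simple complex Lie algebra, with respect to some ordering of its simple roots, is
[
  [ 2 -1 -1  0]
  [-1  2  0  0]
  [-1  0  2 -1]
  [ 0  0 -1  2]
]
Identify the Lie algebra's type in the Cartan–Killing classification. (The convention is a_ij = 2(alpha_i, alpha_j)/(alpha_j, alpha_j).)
A4

The matrix has rank 4 with 2's on the diagonal. Reading the off-diagonal entries as Dynkin edges (a single edge where a_ij = a_ji = -1; a double or triple edge where a_ij * a_ji = 2 or 3), the diagram is a chain of 4 nodes with single edges (A_4). One simple-root ordering that puts it in standard form is (alpha_2, alpha_1, alpha_3, alpha_4). So the algebra is type A_4, i.e. sl(5).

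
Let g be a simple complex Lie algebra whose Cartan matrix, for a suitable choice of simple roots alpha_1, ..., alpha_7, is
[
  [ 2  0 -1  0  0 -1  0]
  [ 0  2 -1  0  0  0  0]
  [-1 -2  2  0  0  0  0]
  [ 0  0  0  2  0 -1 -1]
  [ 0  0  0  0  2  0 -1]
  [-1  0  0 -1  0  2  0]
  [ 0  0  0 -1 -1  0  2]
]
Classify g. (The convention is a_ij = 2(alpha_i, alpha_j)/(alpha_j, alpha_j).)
B_7

The matrix has rank 7 with 2's on the diagonal. Reading the off-diagonal entries as Dynkin edges (a single edge where a_ij = a_ji = -1; a double or triple edge where a_ij * a_ji = 2 or 3), the diagram is a chain of 7 nodes with a double edge at one end; the terminal node there is the unique short simple root (B_7). One simple-root ordering that puts it in standard form is (alpha_5, alpha_7, alpha_4, alpha_6, alpha_1, alpha_3, alpha_2). So the algebra is type B_7, i.e. so(15).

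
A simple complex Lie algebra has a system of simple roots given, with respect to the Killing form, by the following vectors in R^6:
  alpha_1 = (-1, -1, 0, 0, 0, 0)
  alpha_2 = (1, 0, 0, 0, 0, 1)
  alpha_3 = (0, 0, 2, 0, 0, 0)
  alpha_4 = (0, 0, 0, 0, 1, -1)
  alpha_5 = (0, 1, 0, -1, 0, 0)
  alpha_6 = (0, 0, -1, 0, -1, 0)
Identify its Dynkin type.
C6

Compute the Cartan integers a_ij = 2(alpha_i, alpha_j)/(alpha_j, alpha_j); the resulting 6x6 Cartan matrix is
[[2, -1, 0, 0, -1, 0], [-1, 2, 0, -1, 0, 0], [0, 0, 2, 0, 0, -2], [0, -1, 0, 2, 0, -1], [-1, 0, 0, 0, 2, 0], [0, 0, -1, -1, 0, 2]].
The roots have two lengths (squared-length ratio 2:1); the short ones are alpha_{1,2,4,5,6}. The associated Dynkin diagram is a chain of 6 nodes with a double edge at one end; the terminal node there is the unique long simple root (C_6), so the type is C_6 (the algebra sp(12)).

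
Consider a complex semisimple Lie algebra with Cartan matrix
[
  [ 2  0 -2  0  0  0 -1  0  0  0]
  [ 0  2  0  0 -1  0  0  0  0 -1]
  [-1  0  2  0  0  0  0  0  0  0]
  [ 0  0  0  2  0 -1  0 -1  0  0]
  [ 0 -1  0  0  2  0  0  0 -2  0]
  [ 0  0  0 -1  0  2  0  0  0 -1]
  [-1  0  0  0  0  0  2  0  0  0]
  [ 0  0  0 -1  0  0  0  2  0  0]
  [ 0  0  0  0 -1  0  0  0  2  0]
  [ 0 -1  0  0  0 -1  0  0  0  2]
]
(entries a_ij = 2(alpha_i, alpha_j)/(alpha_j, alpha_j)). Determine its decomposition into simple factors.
The diagram associated to this matrix has two connected components: the simple roots {alpha_1, alpha_3, alpha_7} form a chain of 3 nodes with a double edge at one end; the terminal node there is the unique short simple root (B_3), and {alpha_2, alpha_4, alpha_5, alpha_6, alpha_8, alpha_9, alpha_10} form a chain of 7 nodes with a double edge at one end; the terminal node there is the unique short simple root (B_7). A semisimple Lie algebra decomposes uniquely as the direct sum of simple ideals, one per connected component of its Dynkin diagram, so g ≅ B_3 ⊕ B_7 (dimension 21 + 105 = 126).

type B_3 + type B_7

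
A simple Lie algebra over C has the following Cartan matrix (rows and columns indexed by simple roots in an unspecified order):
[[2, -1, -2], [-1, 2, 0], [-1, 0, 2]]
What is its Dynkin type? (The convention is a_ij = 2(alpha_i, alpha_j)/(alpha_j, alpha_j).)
B_3 (so(7))

The matrix has rank 3 with 2's on the diagonal. Reading the off-diagonal entries as Dynkin edges (a single edge where a_ij = a_ji = -1; a double or triple edge where a_ij * a_ji = 2 or 3), the diagram is a chain of 3 nodes with a double edge at one end; the terminal node there is the unique short simple root (B_3). One simple-root ordering that puts it in standard form is (alpha_2, alpha_1, alpha_3). So the algebra is type B_3, i.e. so(7).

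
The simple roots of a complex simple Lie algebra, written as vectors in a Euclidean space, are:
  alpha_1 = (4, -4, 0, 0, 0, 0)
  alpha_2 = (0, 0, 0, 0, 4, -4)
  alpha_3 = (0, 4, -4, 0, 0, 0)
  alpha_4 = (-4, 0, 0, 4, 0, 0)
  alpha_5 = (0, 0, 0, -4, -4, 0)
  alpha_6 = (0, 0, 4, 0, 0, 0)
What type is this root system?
type B_6

Compute the Cartan integers a_ij = 2(alpha_i, alpha_j)/(alpha_j, alpha_j); the resulting 6x6 Cartan matrix is
[[2, 0, -1, -1, 0, 0], [0, 2, 0, 0, -1, 0], [-1, 0, 2, 0, 0, -2], [-1, 0, 0, 2, -1, 0], [0, -1, 0, -1, 2, 0], [0, 0, -1, 0, 0, 2]].
The roots have two lengths (squared-length ratio 2:1); the short ones are alpha_{6}. The associated Dynkin diagram is a chain of 6 nodes with a double edge at one end; the terminal node there is the unique short simple root (B_6), so the type is B_6 (the algebra so(13)).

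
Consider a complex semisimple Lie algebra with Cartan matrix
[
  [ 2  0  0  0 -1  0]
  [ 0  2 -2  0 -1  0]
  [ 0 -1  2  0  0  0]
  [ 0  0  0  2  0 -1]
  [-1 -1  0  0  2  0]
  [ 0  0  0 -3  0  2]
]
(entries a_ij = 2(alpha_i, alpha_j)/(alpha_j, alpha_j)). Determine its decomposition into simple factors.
B_4 (so(9)) ⊕ G_2

The diagram associated to this matrix has two connected components: the simple roots {alpha_1, alpha_2, alpha_3, alpha_5} form a chain of 4 nodes with a double edge at one end; the terminal node there is the unique short simple root (B_4), and {alpha_4, alpha_6} form two nodes joined by a triple edge (G_2). A semisimple Lie algebra decomposes uniquely as the direct sum of simple ideals, one per connected component of its Dynkin diagram, so g ≅ B_4 ⊕ G_2 (dimension 36 + 14 = 50).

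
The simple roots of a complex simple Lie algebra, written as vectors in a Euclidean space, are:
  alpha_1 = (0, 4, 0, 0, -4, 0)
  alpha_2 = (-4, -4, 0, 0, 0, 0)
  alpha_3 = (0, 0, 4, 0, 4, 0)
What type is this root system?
A3

Compute the Cartan integers a_ij = 2(alpha_i, alpha_j)/(alpha_j, alpha_j); the resulting 3x3 Cartan matrix is
[[2, -1, -1], [-1, 2, 0], [-1, 0, 2]].
All simple roots have the same length, so the diagram is simply laced. The associated Dynkin diagram is a chain of 3 nodes with single edges (A_3), so the type is A_3 (the algebra sl(4)).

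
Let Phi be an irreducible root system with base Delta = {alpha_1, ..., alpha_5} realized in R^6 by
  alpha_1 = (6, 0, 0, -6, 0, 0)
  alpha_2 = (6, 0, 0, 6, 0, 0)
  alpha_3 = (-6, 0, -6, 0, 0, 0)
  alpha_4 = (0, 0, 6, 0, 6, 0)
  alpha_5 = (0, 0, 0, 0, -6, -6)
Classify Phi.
D_5 (so(10))

Compute the Cartan integers a_ij = 2(alpha_i, alpha_j)/(alpha_j, alpha_j); the resulting 5x5 Cartan matrix is
[[2, 0, -1, 0, 0], [0, 2, -1, 0, 0], [-1, -1, 2, -1, 0], [0, 0, -1, 2, -1], [0, 0, 0, -1, 2]].
All simple roots have the same length, so the diagram is simply laced. The associated Dynkin diagram is a chain of 3 nodes with a fork of two nodes at one end (D_5), so the type is D_5 (the algebra so(10)).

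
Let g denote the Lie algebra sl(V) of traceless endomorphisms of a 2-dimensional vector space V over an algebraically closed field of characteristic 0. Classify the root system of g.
type A_1

This is sl(2), which has dimension 2^2 - 1 = 3 and rank 2 - 1 = 1 (a Cartan subalgebra is the diagonal traceless matrices). In the classification of classical Lie algebras, the special linear algebra sl(n+1) has type A_n; here n = 1, so the Dynkin diagram is a chain of 1 nodes with single edges (A_1). Hence the type is A_1.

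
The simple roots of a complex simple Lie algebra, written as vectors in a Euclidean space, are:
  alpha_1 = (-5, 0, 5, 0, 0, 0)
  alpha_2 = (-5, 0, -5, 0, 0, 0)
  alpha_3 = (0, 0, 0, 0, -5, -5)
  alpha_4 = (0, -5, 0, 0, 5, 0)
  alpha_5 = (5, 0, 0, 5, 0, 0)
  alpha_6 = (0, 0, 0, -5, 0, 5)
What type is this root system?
Compute the Cartan integers a_ij = 2(alpha_i, alpha_j)/(alpha_j, alpha_j); the resulting 6x6 Cartan matrix is
[[2, 0, 0, 0, -1, 0], [0, 2, 0, 0, -1, 0], [0, 0, 2, -1, 0, -1], [0, 0, -1, 2, 0, 0], [-1, -1, 0, 0, 2, -1], [0, 0, -1, 0, -1, 2]].
All simple roots have the same length, so the diagram is simply laced. The associated Dynkin diagram is a chain of 4 nodes with a fork of two nodes at one end (D_6), so the type is D_6 (the algebra so(12)).

D_6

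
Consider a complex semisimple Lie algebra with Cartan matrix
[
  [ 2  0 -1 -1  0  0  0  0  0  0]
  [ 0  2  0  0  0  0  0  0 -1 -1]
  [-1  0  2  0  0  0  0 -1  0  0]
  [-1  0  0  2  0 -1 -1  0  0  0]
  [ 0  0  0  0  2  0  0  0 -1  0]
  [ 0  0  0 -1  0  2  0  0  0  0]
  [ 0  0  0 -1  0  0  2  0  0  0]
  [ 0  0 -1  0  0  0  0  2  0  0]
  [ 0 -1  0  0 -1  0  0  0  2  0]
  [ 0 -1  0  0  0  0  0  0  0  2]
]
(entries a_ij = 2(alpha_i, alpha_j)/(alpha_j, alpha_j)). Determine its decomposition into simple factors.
A4 ⊕ D6

The diagram associated to this matrix has two connected components: the simple roots {alpha_2, alpha_5, alpha_9, alpha_10} form a chain of 4 nodes with single edges (A_4), and {alpha_1, alpha_3, alpha_4, alpha_6, alpha_7, alpha_8} form a chain of 4 nodes with a fork of two nodes at one end (D_6). A semisimple Lie algebra decomposes uniquely as the direct sum of simple ideals, one per connected component of its Dynkin diagram, so g ≅ A_4 ⊕ D_6 (dimension 24 + 66 = 90).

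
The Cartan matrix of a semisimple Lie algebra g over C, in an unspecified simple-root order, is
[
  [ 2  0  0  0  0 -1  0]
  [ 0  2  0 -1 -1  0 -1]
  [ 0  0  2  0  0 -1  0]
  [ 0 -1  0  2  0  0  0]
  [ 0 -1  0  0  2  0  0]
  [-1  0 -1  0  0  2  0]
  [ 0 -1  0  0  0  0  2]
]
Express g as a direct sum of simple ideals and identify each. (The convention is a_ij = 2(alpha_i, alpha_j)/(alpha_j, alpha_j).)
A_3 ⊕ D_4

The diagram associated to this matrix has two connected components: the simple roots {alpha_1, alpha_3, alpha_6} form a chain of 3 nodes with single edges (A_3), and {alpha_2, alpha_4, alpha_5, alpha_7} form a chain of 2 nodes with a fork of two nodes at one end (D_4). A semisimple Lie algebra decomposes uniquely as the direct sum of simple ideals, one per connected component of its Dynkin diagram, so g ≅ A_3 ⊕ D_4 (dimension 15 + 28 = 43).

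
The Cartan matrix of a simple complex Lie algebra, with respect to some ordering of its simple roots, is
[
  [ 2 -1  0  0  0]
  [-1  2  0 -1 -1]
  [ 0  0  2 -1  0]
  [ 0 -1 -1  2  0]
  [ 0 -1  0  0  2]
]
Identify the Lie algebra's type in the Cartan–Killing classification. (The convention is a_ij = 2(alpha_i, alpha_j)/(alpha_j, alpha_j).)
D_5

The matrix has rank 5 with 2's on the diagonal. Reading the off-diagonal entries as Dynkin edges (a single edge where a_ij = a_ji = -1; a double or triple edge where a_ij * a_ji = 2 or 3), the diagram is a chain of 3 nodes with a fork of two nodes at one end (D_5). One simple-root ordering that puts it in standard form is (alpha_3, alpha_4, alpha_2, alpha_5, alpha_1). So the algebra is type D_5, i.e. so(10).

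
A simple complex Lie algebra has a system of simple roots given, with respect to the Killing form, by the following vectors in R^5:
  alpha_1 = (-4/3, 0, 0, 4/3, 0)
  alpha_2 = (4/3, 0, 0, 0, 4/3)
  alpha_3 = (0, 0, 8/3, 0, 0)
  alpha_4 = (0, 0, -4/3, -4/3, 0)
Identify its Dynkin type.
Compute the Cartan integers a_ij = 2(alpha_i, alpha_j)/(alpha_j, alpha_j); the resulting 4x4 Cartan matrix is
[[2, -1, 0, -1], [-1, 2, 0, 0], [0, 0, 2, -2], [-1, 0, -1, 2]].
The roots have two lengths (squared-length ratio 2:1); the short ones are alpha_{1,2,4}. The associated Dynkin diagram is a chain of 4 nodes with a double edge at one end; the terminal node there is the unique long simple root (C_4), so the type is C_4 (the algebra sp(8)).

C_4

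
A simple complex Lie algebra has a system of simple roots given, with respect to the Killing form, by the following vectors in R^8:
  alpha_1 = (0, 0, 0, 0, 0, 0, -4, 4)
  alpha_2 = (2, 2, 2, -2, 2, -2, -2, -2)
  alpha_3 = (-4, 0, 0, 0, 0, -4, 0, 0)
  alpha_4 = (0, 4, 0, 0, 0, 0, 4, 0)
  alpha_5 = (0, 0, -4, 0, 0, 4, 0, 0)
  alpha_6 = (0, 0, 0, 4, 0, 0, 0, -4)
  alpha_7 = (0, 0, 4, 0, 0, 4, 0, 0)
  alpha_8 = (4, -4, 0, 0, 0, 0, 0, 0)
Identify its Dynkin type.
E_8

Compute the Cartan integers a_ij = 2(alpha_i, alpha_j)/(alpha_j, alpha_j); the resulting 8x8 Cartan matrix is
[[2, 0, 0, -1, 0, -1, 0, 0], [0, 2, 0, 0, -1, 0, 0, 0], [0, 0, 2, 0, -1, 0, -1, -1], [-1, 0, 0, 2, 0, 0, 0, -1], [0, -1, -1, 0, 2, 0, 0, 0], [-1, 0, 0, 0, 0, 2, 0, 0], [0, 0, -1, 0, 0, 0, 2, 0], [0, 0, -1, -1, 0, 0, 0, 2]].
All simple roots have the same length, so the diagram is simply laced. The associated Dynkin diagram is a chain of 7 nodes with one extra node attached to the third node from one end (E_8), so the type is E_8.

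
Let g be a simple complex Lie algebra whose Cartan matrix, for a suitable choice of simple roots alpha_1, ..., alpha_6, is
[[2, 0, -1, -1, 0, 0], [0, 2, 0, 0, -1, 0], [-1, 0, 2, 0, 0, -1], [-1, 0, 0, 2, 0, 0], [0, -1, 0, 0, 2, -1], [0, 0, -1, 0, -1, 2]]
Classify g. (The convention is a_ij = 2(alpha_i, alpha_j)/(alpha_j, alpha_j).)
The matrix has rank 6 with 2's on the diagonal. Reading the off-diagonal entries as Dynkin edges (a single edge where a_ij = a_ji = -1; a double or triple edge where a_ij * a_ji = 2 or 3), the diagram is a chain of 6 nodes with single edges (A_6). One simple-root ordering that puts it in standard form is (alpha_2, alpha_5, alpha_6, alpha_3, alpha_1, alpha_4). So the algebra is type A_6, i.e. sl(7).

type A_6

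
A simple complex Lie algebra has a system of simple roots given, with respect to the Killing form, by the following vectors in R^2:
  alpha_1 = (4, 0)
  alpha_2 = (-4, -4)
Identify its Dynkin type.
B_2

Compute the Cartan integers a_ij = 2(alpha_i, alpha_j)/(alpha_j, alpha_j); the resulting 2x2 Cartan matrix is
[[2, -1], [-2, 2]].
The roots have two lengths (squared-length ratio 2:1); the short ones are alpha_{1}. The associated Dynkin diagram is a chain of 2 nodes with a double edge at one end; the terminal node there is the unique short simple root (B_2), so the type is B_2 (the algebra so(5)).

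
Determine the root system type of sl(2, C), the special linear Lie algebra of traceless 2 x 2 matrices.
A_1

This is sl(2), which has dimension 2^2 - 1 = 3 and rank 2 - 1 = 1 (a Cartan subalgebra is the diagonal traceless matrices). In the classification of classical Lie algebras, the special linear algebra sl(n+1) has type A_n; here n = 1, so the Dynkin diagram is a chain of 1 nodes with single edges (A_1). Hence the type is A_1.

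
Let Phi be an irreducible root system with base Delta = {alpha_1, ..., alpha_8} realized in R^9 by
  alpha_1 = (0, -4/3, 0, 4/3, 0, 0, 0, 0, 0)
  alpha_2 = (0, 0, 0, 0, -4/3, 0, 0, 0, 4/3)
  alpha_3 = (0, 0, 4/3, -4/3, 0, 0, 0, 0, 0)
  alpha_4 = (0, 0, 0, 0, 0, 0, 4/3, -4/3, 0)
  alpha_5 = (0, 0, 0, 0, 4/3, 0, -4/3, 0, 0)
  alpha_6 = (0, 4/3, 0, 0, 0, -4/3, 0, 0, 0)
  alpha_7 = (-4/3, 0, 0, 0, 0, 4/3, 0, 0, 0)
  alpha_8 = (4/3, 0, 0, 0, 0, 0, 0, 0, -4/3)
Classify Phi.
Compute the Cartan integers a_ij = 2(alpha_i, alpha_j)/(alpha_j, alpha_j); the resulting 8x8 Cartan matrix is
[[2, 0, -1, 0, 0, -1, 0, 0], [0, 2, 0, 0, -1, 0, 0, -1], [-1, 0, 2, 0, 0, 0, 0, 0], [0, 0, 0, 2, -1, 0, 0, 0], [0, -1, 0, -1, 2, 0, 0, 0], [-1, 0, 0, 0, 0, 2, -1, 0], [0, 0, 0, 0, 0, -1, 2, -1], [0, -1, 0, 0, 0, 0, -1, 2]].
All simple roots have the same length, so the diagram is simply laced. The associated Dynkin diagram is a chain of 8 nodes with single edges (A_8), so the type is A_8 (the algebra sl(9)).

A8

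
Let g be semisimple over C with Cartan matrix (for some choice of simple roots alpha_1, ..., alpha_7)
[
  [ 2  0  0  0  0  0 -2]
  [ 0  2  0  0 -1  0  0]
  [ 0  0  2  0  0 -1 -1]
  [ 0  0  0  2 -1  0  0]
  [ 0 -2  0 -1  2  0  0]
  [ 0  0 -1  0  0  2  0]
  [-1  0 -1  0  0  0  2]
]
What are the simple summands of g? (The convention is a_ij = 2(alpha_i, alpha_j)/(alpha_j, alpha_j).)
B3 ⊕ C4

The diagram associated to this matrix has two connected components: the simple roots {alpha_2, alpha_4, alpha_5} form a chain of 3 nodes with a double edge at one end; the terminal node there is the unique short simple root (B_3), and {alpha_1, alpha_3, alpha_6, alpha_7} form a chain of 4 nodes with a double edge at one end; the terminal node there is the unique long simple root (C_4). A semisimple Lie algebra decomposes uniquely as the direct sum of simple ideals, one per connected component of its Dynkin diagram, so g ≅ B_3 ⊕ C_4 (dimension 21 + 36 = 57).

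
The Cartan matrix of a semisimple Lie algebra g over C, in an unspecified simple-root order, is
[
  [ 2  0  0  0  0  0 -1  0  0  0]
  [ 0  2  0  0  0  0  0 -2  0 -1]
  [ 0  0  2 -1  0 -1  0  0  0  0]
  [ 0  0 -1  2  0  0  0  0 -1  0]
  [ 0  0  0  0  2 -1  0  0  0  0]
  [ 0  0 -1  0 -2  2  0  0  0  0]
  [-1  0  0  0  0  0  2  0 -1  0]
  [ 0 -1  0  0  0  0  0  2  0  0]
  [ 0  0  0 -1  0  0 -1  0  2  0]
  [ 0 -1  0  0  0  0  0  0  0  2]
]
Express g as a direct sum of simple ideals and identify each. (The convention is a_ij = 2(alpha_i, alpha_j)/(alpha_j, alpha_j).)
type B_3 ⊕ type B_7

The diagram associated to this matrix has two connected components: the simple roots {alpha_2, alpha_8, alpha_10} form a chain of 3 nodes with a double edge at one end; the terminal node there is the unique short simple root (B_3), and {alpha_1, alpha_3, alpha_4, alpha_5, alpha_6, alpha_7, alpha_9} form a chain of 7 nodes with a double edge at one end; the terminal node there is the unique short simple root (B_7). A semisimple Lie algebra decomposes uniquely as the direct sum of simple ideals, one per connected component of its Dynkin diagram, so g ≅ B_3 ⊕ B_7 (dimension 21 + 105 = 126).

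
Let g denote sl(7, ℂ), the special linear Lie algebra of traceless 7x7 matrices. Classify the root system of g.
This is sl(7), which has dimension 7^2 - 1 = 48 and rank 7 - 1 = 6 (a Cartan subalgebra is the diagonal traceless matrices). In the classification of classical Lie algebras, the special linear algebra sl(n+1) has type A_n; here n = 6, so the Dynkin diagram is a chain of 6 nodes with single edges (A_6). Hence the type is A_6.

A_6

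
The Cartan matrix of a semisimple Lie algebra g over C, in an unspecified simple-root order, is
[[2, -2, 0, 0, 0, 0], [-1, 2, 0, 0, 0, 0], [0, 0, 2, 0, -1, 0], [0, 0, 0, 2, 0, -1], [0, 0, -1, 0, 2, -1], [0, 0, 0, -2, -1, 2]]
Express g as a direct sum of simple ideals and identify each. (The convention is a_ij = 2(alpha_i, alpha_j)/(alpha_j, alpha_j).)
The diagram associated to this matrix has two connected components: the simple roots {alpha_1, alpha_2} form a chain of 2 nodes with a double edge at one end; the terminal node there is the unique short simple root (B_2), and {alpha_3, alpha_4, alpha_5, alpha_6} form a chain of 4 nodes with a double edge at one end; the terminal node there is the unique short simple root (B_4). A semisimple Lie algebra decomposes uniquely as the direct sum of simple ideals, one per connected component of its Dynkin diagram, so g ≅ B_2 ⊕ B_4 (dimension 10 + 36 = 46).

B2 + B4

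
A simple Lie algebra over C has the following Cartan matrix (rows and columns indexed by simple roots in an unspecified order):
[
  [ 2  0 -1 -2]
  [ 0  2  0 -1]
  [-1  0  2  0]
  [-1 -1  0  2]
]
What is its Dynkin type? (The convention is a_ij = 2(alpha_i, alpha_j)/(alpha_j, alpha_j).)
The matrix has rank 4 with 2's on the diagonal. Reading the off-diagonal entries as Dynkin edges (a single edge where a_ij = a_ji = -1; a double or triple edge where a_ij * a_ji = 2 or 3), the diagram is a chain of 4 nodes with a double edge between the middle two (F_4). One simple-root ordering that puts it in standard form is (alpha_3, alpha_1, alpha_4, alpha_2). So the algebra is type F_4.

type F_4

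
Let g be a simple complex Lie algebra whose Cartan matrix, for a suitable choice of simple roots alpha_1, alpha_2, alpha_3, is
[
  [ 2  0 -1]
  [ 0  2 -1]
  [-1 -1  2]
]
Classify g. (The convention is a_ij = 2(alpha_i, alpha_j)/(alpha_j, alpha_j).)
A_3

The matrix has rank 3 with 2's on the diagonal. Reading the off-diagonal entries as Dynkin edges (a single edge where a_ij = a_ji = -1; a double or triple edge where a_ij * a_ji = 2 or 3), the diagram is a chain of 3 nodes with single edges (A_3). One simple-root ordering that puts it in standard form is (alpha_2, alpha_3, alpha_1). So the algebra is type A_3, i.e. sl(4).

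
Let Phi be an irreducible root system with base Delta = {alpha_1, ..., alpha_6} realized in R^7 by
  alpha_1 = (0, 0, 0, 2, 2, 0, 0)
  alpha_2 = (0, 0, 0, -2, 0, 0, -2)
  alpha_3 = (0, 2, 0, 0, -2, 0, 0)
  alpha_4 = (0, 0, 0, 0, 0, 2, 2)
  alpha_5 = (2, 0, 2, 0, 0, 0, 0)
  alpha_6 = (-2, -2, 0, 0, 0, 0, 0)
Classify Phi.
Compute the Cartan integers a_ij = 2(alpha_i, alpha_j)/(alpha_j, alpha_j); the resulting 6x6 Cartan matrix is
[[2, -1, -1, 0, 0, 0], [-1, 2, 0, -1, 0, 0], [-1, 0, 2, 0, 0, -1], [0, -1, 0, 2, 0, 0], [0, 0, 0, 0, 2, -1], [0, 0, -1, 0, -1, 2]].
All simple roots have the same length, so the diagram is simply laced. The associated Dynkin diagram is a chain of 6 nodes with single edges (A_6), so the type is A_6 (the algebra sl(7)).

A_6 (sl(7))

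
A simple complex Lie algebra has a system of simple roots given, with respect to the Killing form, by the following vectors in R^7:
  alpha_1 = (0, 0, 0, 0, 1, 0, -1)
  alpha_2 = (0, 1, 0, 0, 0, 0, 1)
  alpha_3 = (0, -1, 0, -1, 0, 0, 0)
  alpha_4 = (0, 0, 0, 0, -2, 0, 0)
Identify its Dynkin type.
Compute the Cartan integers a_ij = 2(alpha_i, alpha_j)/(alpha_j, alpha_j); the resulting 4x4 Cartan matrix is
[[2, -1, 0, -1], [-1, 2, -1, 0], [0, -1, 2, 0], [-2, 0, 0, 2]].
The roots have two lengths (squared-length ratio 2:1); the short ones are alpha_{1,2,3}. The associated Dynkin diagram is a chain of 4 nodes with a double edge at one end; the terminal node there is the unique long simple root (C_4), so the type is C_4 (the algebra sp(8)).

C4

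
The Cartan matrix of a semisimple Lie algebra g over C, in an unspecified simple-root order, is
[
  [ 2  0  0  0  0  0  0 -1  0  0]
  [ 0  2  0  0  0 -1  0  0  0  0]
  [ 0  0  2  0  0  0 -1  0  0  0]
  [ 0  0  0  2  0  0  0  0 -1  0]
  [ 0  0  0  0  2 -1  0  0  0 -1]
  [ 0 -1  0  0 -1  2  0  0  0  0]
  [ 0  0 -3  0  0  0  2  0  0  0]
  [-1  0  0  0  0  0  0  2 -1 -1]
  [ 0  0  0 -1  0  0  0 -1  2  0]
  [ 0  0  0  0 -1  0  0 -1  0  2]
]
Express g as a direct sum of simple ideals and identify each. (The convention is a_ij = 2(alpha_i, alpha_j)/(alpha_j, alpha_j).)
E_8 ⊕ G_2

The diagram associated to this matrix has two connected components: the simple roots {alpha_1, alpha_2, alpha_4, alpha_5, alpha_6, alpha_8, alpha_9, alpha_10} form a chain of 7 nodes with one extra node attached to the third node from one end (E_8), and {alpha_3, alpha_7} form two nodes joined by a triple edge (G_2). A semisimple Lie algebra decomposes uniquely as the direct sum of simple ideals, one per connected component of its Dynkin diagram, so g ≅ E_8 ⊕ G_2 (dimension 248 + 14 = 262).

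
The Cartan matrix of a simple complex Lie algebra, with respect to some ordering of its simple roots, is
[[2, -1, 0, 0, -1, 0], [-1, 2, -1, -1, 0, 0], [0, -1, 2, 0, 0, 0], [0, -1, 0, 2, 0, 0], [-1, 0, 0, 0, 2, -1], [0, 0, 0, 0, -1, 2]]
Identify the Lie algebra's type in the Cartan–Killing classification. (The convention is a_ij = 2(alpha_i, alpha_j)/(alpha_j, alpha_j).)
D_6

The matrix has rank 6 with 2's on the diagonal. Reading the off-diagonal entries as Dynkin edges (a single edge where a_ij = a_ji = -1; a double or triple edge where a_ij * a_ji = 2 or 3), the diagram is a chain of 4 nodes with a fork of two nodes at one end (D_6). One simple-root ordering that puts it in standard form is (alpha_6, alpha_5, alpha_1, alpha_2, alpha_4, alpha_3). So the algebra is type D_6, i.e. so(12).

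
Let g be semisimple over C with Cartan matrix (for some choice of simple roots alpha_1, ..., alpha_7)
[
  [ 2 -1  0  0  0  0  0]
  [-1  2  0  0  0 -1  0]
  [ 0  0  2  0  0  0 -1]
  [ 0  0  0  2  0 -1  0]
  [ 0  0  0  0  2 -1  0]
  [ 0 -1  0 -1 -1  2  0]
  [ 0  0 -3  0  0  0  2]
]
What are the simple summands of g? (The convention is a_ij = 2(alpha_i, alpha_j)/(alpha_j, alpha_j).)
D_5 + G_2

The diagram associated to this matrix has two connected components: the simple roots {alpha_1, alpha_2, alpha_4, alpha_5, alpha_6} form a chain of 3 nodes with a fork of two nodes at one end (D_5), and {alpha_3, alpha_7} form two nodes joined by a triple edge (G_2). A semisimple Lie algebra decomposes uniquely as the direct sum of simple ideals, one per connected component of its Dynkin diagram, so g ≅ D_5 ⊕ G_2 (dimension 45 + 14 = 59).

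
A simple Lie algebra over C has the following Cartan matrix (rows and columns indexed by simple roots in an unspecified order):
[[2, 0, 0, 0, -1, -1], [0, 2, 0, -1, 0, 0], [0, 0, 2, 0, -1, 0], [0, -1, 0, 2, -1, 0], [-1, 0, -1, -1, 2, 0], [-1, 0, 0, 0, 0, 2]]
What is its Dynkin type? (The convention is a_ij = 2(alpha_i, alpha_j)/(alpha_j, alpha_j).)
E_6

The matrix has rank 6 with 2's on the diagonal. Reading the off-diagonal entries as Dynkin edges (a single edge where a_ij = a_ji = -1; a double or triple edge where a_ij * a_ji = 2 or 3), the diagram is a chain of 5 nodes with one extra node attached to the third node from one end (E_6). One simple-root ordering that puts it in standard form is (alpha_6, alpha_3, alpha_1, alpha_5, alpha_4, alpha_2). So the algebra is type E_6.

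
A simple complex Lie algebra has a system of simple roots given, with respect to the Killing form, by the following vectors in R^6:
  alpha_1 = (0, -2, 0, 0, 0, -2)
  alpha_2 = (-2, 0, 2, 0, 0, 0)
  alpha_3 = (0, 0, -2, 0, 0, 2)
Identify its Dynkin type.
A3

Compute the Cartan integers a_ij = 2(alpha_i, alpha_j)/(alpha_j, alpha_j); the resulting 3x3 Cartan matrix is
[[2, 0, -1], [0, 2, -1], [-1, -1, 2]].
All simple roots have the same length, so the diagram is simply laced. The associated Dynkin diagram is a chain of 3 nodes with single edges (A_3), so the type is A_3 (the algebra sl(4)).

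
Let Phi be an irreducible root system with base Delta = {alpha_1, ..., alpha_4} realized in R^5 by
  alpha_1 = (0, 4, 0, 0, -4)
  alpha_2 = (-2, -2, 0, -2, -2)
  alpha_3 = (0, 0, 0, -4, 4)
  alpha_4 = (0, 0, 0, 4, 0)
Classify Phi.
F_4

Compute the Cartan integers a_ij = 2(alpha_i, alpha_j)/(alpha_j, alpha_j); the resulting 4x4 Cartan matrix is
[[2, 0, -1, 0], [0, 2, 0, -1], [-1, 0, 2, -2], [0, -1, -1, 2]].
The roots have two lengths (squared-length ratio 2:1); the short ones are alpha_{2,4}. The associated Dynkin diagram is a chain of 4 nodes with a double edge between the middle two (F_4), so the type is F_4.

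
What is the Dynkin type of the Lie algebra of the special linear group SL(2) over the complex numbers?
A_1 (sl(2))

This is sl(2), which has dimension 2^2 - 1 = 3 and rank 2 - 1 = 1 (a Cartan subalgebra is the diagonal traceless matrices). In the classification of classical Lie algebras, the special linear algebra sl(n+1) has type A_n; here n = 1, so the Dynkin diagram is a chain of 1 nodes with single edges (A_1). Hence the type is A_1.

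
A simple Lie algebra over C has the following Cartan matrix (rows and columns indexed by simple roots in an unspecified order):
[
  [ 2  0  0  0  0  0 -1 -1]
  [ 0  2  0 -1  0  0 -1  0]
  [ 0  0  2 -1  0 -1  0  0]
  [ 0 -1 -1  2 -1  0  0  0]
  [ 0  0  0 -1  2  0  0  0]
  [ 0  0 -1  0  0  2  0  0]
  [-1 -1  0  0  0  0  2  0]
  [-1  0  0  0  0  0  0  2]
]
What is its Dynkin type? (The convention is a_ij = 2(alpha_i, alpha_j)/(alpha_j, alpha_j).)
The matrix has rank 8 with 2's on the diagonal. Reading the off-diagonal entries as Dynkin edges (a single edge where a_ij = a_ji = -1; a double or triple edge where a_ij * a_ji = 2 or 3), the diagram is a chain of 7 nodes with one extra node attached to the third node from one end (E_8). One simple-root ordering that puts it in standard form is (alpha_6, alpha_5, alpha_3, alpha_4, alpha_2, alpha_7, alpha_1, alpha_8). So the algebra is type E_8.

E8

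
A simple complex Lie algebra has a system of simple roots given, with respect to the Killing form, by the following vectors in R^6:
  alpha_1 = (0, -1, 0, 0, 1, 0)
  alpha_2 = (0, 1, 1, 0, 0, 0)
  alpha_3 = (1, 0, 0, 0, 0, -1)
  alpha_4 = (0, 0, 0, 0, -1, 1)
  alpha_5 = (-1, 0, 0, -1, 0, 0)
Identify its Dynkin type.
Compute the Cartan integers a_ij = 2(alpha_i, alpha_j)/(alpha_j, alpha_j); the resulting 5x5 Cartan matrix is
[[2, -1, 0, -1, 0], [-1, 2, 0, 0, 0], [0, 0, 2, -1, -1], [-1, 0, -1, 2, 0], [0, 0, -1, 0, 2]].
All simple roots have the same length, so the diagram is simply laced. The associated Dynkin diagram is a chain of 5 nodes with single edges (A_5), so the type is A_5 (the algebra sl(6)).

type A_5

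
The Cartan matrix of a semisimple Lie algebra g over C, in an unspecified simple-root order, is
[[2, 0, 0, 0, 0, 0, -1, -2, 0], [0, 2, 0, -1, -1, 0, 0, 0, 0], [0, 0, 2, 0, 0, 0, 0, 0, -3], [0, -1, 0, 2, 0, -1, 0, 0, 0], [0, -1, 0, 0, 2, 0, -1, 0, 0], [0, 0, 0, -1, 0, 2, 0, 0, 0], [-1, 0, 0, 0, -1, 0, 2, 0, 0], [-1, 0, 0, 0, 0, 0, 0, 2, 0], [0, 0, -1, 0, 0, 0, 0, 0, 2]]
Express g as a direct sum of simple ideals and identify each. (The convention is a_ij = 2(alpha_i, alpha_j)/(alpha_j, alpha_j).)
The diagram associated to this matrix has two connected components: the simple roots {alpha_1, alpha_2, alpha_4, alpha_5, alpha_6, alpha_7, alpha_8} form a chain of 7 nodes with a double edge at one end; the terminal node there is the unique short simple root (B_7), and {alpha_3, alpha_9} form two nodes joined by a triple edge (G_2). A semisimple Lie algebra decomposes uniquely as the direct sum of simple ideals, one per connected component of its Dynkin diagram, so g ≅ B_7 ⊕ G_2 (dimension 105 + 14 = 119).

type B_7 + type G_2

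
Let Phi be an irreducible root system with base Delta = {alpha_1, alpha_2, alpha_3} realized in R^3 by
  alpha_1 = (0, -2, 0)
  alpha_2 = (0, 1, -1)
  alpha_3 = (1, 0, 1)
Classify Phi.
type C_3

Compute the Cartan integers a_ij = 2(alpha_i, alpha_j)/(alpha_j, alpha_j); the resulting 3x3 Cartan matrix is
[[2, -2, 0], [-1, 2, -1], [0, -1, 2]].
The roots have two lengths (squared-length ratio 2:1); the short ones are alpha_{2,3}. The associated Dynkin diagram is a chain of 3 nodes with a double edge at one end; the terminal node there is the unique long simple root (C_3), so the type is C_3 (the algebra sp(6)).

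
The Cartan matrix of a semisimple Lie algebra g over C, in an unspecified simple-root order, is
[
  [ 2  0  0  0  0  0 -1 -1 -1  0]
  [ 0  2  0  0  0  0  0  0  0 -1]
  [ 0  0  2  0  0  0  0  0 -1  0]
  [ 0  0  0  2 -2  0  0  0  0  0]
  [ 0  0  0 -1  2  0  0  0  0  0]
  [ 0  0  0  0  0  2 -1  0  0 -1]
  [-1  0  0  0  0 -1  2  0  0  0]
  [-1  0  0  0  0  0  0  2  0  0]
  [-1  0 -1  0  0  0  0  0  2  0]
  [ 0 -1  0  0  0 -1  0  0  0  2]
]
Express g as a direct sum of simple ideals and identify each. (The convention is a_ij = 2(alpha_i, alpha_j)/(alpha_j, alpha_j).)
The diagram associated to this matrix has two connected components: the simple roots {alpha_4, alpha_5} form a chain of 2 nodes with a double edge at one end; the terminal node there is the unique short simple root (B_2), and {alpha_1, alpha_2, alpha_3, alpha_6, alpha_7, alpha_8, alpha_9, alpha_10} form a chain of 7 nodes with one extra node attached to the third node from one end (E_8). A semisimple Lie algebra decomposes uniquely as the direct sum of simple ideals, one per connected component of its Dynkin diagram, so g ≅ B_2 ⊕ E_8 (dimension 10 + 248 = 258).

type B_2 ⊕ type E_8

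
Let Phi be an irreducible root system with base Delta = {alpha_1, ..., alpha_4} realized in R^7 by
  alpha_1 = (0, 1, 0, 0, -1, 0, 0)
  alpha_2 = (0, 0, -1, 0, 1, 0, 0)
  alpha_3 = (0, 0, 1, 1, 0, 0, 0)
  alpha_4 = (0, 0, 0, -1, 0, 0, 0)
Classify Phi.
Compute the Cartan integers a_ij = 2(alpha_i, alpha_j)/(alpha_j, alpha_j); the resulting 4x4 Cartan matrix is
[[2, -1, 0, 0], [-1, 2, -1, 0], [0, -1, 2, -2], [0, 0, -1, 2]].
The roots have two lengths (squared-length ratio 2:1); the short ones are alpha_{4}. The associated Dynkin diagram is a chain of 4 nodes with a double edge at one end; the terminal node there is the unique short simple root (B_4), so the type is B_4 (the algebra so(9)).

B4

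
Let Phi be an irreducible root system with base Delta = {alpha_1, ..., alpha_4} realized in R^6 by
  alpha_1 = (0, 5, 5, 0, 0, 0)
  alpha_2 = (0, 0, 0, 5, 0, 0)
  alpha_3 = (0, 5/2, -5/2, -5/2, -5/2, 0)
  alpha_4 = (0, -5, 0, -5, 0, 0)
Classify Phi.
Compute the Cartan integers a_ij = 2(alpha_i, alpha_j)/(alpha_j, alpha_j); the resulting 4x4 Cartan matrix is
[[2, 0, 0, -1], [0, 2, -1, -1], [0, -1, 2, 0], [-1, -2, 0, 2]].
The roots have two lengths (squared-length ratio 2:1); the short ones are alpha_{2,3}. The associated Dynkin diagram is a chain of 4 nodes with a double edge between the middle two (F_4), so the type is F_4.

type F_4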